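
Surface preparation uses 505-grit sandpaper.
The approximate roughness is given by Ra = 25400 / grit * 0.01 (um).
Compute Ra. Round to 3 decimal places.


Ra = 25400 / 505 * 0.01
= 254 / 505
= 0.503 um

0.503


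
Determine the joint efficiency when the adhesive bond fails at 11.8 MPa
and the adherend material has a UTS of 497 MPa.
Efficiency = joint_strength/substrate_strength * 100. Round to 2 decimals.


Joint efficiency = 11.8 / 497 * 100
= 2.37%

2.37


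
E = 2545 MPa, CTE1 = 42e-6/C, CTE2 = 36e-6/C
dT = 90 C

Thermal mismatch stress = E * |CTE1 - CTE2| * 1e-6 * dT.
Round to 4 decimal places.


= 2545 * 6e-6 * 90
= 1.3743 MPa

1.3743


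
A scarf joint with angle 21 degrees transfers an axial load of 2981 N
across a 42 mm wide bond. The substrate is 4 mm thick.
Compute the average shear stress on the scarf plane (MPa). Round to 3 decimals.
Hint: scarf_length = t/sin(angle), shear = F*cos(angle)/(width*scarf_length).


scarf_length = 4 / sin(21 deg) = 11.1617 mm
cos(21 deg) = 0.933580
shear stress = 2981 * 0.933580 / (42 * 11.1617)
= 5.937 MPa

5.937


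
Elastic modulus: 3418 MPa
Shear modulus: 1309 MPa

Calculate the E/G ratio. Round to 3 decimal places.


E / G = 3418 / 1309 = 2.611

2.611


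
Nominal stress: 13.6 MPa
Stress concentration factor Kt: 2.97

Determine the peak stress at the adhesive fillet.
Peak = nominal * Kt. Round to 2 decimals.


Peak stress = 13.6 * 2.97
= 40.39 MPa

40.39


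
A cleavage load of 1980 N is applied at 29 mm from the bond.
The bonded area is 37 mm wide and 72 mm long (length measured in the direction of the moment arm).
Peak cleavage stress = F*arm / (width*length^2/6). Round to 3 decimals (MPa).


Moment = 1980 * 29 = 57420 N*mm
Section modulus = 37 * 5184 / 6 = 191808 / 6 mm^3
Stress = 57420 / (191808 / 6) = 344520 / 191808
= 1.796 MPa

1.796


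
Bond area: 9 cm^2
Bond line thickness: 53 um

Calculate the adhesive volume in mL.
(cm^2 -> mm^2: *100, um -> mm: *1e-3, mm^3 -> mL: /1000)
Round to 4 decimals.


V = 9*100 * 53*1e-3 / 1000
= 0.0477 mL

0.0477


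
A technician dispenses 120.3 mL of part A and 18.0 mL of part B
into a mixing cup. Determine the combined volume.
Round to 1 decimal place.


Combined volume = 120.3 + 18.0
= 138.3 mL

138.3


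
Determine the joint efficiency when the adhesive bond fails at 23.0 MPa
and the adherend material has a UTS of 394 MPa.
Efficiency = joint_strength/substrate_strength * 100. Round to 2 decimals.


Joint efficiency = 23.0 / 394 * 100
= 5.84%

5.84


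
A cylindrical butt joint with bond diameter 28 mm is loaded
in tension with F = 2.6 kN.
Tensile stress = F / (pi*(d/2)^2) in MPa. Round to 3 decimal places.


Area = pi * (28/2)^2 = 615.7522 mm^2
Stress = 2.6*1000 / 615.7522
= 4.222 MPa

4.222


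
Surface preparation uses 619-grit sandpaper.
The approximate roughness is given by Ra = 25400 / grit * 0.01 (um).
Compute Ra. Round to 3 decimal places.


Ra = 25400 / 619 * 0.01
= 254 / 619
= 0.410 um

0.410


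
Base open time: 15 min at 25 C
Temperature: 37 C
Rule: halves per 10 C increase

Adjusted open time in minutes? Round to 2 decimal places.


Acceleration = 2^((37-25)/10) = 2.2974
Open time = 15 / 2.2974 = 6.53 min

6.53


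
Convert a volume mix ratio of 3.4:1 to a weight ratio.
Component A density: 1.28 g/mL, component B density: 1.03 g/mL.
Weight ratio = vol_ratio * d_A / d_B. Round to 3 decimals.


= 3.4 * 1.28 / 1.03 = 4.225

4.225


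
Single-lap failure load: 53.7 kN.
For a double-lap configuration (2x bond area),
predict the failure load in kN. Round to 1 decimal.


Failure load = 53.7 * 2 = 107.4 kN

107.4


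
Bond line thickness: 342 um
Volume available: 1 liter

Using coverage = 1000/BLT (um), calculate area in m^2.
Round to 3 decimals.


1 L = 1e6 mm^3, thickness = 342 um = 0.342 mm
Area = 1e6 / 0.342 mm^2 = (1e6 / 0.342) / 1e6 m^2 = 1000 / 342 m^2
= 2.924 m^2

2.924


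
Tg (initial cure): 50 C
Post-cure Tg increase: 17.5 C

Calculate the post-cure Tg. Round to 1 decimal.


Post-cure Tg = 50 + 17.5 = 67.5 C

67.5


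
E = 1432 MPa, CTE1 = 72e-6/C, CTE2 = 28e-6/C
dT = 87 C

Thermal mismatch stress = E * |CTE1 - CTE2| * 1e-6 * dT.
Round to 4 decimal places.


= 1432 * 44e-6 * 87
= 5.4817 MPa

5.4817


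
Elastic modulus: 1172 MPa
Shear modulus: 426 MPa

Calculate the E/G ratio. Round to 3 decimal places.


E / G = 1172 / 426 = 2.751

2.751


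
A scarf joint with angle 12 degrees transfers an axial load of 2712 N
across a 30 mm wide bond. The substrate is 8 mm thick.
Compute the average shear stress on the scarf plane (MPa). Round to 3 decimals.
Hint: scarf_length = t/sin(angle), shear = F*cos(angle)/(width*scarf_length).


scarf_length = 8 / sin(12 deg) = 38.4779 mm
cos(12 deg) = 0.978148
shear stress = 2712 * 0.978148 / (30 * 38.4779)
= 2.298 MPa

2.298


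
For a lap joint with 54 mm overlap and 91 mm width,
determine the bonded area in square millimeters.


Area = 54 * 91 = 4914 mm^2

4914


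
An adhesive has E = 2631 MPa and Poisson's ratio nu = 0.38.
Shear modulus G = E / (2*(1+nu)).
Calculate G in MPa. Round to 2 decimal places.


G = 2631 / (2*(1+0.38))
= 2631 / 2.76
= 953.26 MPa

953.26


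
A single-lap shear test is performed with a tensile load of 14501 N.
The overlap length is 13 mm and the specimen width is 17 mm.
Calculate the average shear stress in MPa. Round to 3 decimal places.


Shear stress = F / (overlap * width)
= 14501 / (13 * 17)
= 14501 / 221
= 65.615 MPa

65.615


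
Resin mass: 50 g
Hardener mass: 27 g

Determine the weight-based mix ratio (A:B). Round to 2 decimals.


Ratio = 50 / 27 = 1.85

1.85


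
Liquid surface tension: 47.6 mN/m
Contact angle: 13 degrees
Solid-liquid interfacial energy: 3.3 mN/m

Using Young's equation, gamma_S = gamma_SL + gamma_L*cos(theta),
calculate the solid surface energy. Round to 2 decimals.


gamma_S = 3.3 + 47.6 * cos(13)
= 49.68 mN/m

49.68


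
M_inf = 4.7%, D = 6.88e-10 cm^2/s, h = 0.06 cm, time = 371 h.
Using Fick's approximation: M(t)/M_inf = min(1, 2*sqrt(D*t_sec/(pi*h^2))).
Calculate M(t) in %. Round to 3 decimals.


t = 1335600 s
ratio = min(1, 2*sqrt(6.88e-10*1335600/(pi*0.0036)))
= 0.570081
M(t) = 4.7 * 0.570081 = 2.679%

2.679


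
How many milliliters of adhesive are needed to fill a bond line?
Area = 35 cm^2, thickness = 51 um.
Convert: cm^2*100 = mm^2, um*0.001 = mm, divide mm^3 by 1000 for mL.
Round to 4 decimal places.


= (35 * 100) * (51 * 0.001) / 1000
= 0.1785 mL

0.1785


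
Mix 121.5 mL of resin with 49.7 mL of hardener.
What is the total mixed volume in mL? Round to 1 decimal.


Total = 121.5 + 49.7 = 171.2 mL

171.2


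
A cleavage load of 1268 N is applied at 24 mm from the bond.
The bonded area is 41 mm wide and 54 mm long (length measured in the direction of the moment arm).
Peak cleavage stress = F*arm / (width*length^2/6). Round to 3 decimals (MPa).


Moment = 1268 * 24 = 30432 N*mm
Section modulus = 41 * 2916 / 6 = 119556 / 6 mm^3
Stress = 30432 / (119556 / 6) = 182592 / 119556
= 1.527 MPa

1.527


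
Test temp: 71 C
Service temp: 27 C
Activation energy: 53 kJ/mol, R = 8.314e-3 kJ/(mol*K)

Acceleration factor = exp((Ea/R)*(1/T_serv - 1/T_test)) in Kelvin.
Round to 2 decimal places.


AF = exp((53/0.008314)*(1/300.15 - 1/344.15))
= 15.11

15.11


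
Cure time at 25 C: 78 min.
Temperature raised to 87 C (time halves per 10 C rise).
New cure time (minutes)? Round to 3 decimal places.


Acceleration factor = 2^(62/10) = 73.5167
New time = 78 / 73.5167 = 1.061 min

1.061


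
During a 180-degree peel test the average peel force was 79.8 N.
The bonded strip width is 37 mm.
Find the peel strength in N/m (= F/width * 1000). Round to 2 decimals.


Peel strength = F/width * 1000
= 79.8 / 37 * 1000
= 2156.76 N/m

2156.76


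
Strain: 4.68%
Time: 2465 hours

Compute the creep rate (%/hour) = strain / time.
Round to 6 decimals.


Creep rate = 4.68 / 2465
= 0.001899 %/h

0.001899


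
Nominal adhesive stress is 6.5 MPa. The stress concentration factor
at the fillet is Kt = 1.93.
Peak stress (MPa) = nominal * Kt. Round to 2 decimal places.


Peak = 6.5 * 1.93 = 12.55 MPa

12.55


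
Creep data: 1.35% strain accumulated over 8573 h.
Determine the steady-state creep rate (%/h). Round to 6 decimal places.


Rate = 1.35 / 8573 = 0.000157 %/h

0.000157


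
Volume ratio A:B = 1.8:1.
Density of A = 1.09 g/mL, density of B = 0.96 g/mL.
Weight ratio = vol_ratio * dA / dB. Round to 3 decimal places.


Wt ratio = 1.8 * 1.09 / 0.96
= 2.044

2.044


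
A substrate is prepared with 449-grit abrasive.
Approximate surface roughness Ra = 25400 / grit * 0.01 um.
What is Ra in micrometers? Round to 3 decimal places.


Ra = 25400 / 449 * 0.01 = 0.566 um

0.566


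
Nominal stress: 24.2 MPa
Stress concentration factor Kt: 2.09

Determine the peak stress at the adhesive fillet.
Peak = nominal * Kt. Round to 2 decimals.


Peak stress = 24.2 * 2.09
= 50.58 MPa

50.58


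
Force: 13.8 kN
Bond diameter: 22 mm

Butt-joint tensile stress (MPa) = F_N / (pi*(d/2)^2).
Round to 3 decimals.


F_N = 13.8 * 1000 = 13800.0 N
A = pi*(11.0)^2 = 380.1327 mm^2
stress = 13800.0 / 380.1327 = 36.303 MPa

36.303


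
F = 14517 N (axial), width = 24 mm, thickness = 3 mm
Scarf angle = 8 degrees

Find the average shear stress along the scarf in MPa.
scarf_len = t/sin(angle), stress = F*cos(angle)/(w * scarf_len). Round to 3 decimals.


scarf_len = 3/sin(8 deg) = 21.5559
cos(8 deg) = 0.990268
stress = 14517*0.990268/(24*21.5559) = 27.788 MPa

27.788


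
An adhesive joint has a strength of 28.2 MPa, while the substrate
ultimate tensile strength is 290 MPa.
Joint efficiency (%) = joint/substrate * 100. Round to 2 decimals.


Efficiency = 28.2 / 290 * 100
= 9.72%

9.72


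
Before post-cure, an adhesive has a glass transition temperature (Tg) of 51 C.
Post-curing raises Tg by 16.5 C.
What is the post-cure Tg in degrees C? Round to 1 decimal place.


Tg_post = Tg_base + delta_Tg
= 51 + 16.5
= 67.5 C

67.5


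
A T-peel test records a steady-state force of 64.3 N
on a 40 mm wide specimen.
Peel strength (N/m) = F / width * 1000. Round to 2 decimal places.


Peel strength = 64.3 / 40 * 1000
= 1607.50 N/m

1607.50


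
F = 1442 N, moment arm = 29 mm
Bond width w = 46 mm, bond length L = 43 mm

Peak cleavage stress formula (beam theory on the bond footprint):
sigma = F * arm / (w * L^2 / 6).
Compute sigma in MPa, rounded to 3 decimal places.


sigma = (1442 * 29) / (46 * 1849 / 6)
= 41818 * 6 / 85054
= 250908 / 85054
= 2.950 MPa

2.950


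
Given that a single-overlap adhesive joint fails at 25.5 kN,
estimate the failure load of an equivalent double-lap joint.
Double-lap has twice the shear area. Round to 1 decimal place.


Double-lap factor = 2
Expected load = 25.5 * 2 = 51.0 kN

51.0


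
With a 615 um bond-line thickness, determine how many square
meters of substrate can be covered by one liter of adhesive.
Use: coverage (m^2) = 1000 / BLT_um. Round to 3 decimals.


Coverage = 1000 / 615 = 1.626 m^2

1.626


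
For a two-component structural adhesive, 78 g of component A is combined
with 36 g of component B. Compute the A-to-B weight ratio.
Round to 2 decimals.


Weight ratio A:B = 78 / 36
= 2.17

2.17


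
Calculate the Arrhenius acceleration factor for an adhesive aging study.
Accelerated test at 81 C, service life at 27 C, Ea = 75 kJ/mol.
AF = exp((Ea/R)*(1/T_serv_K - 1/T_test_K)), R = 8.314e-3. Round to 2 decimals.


T_test = 354.15 K, T_serv = 300.15 K
Ea/R = 75 / 0.008314 = 9020.93
AF = exp(9020.93 * (1/300.15 - 1/354.15))
= 97.78

97.78


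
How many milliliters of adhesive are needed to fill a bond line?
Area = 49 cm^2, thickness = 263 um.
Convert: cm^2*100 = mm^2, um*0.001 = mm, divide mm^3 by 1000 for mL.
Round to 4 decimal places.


= (49 * 100) * (263 * 0.001) / 1000
= 1.2887 mL

1.2887


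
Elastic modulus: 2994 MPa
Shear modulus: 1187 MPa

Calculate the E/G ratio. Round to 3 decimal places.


E / G = 2994 / 1187 = 2.522

2.522


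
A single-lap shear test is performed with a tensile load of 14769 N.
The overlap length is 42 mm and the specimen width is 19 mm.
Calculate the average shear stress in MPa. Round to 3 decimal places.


Shear stress = F / (overlap * width)
= 14769 / (42 * 19)
= 14769 / 798
= 18.508 MPa

18.508


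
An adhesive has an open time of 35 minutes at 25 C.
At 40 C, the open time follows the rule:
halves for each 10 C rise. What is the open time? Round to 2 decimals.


Factor = 2^((40-25)/10) = 2.8284
Open time = 35 / 2.8284 = 12.37 min

12.37


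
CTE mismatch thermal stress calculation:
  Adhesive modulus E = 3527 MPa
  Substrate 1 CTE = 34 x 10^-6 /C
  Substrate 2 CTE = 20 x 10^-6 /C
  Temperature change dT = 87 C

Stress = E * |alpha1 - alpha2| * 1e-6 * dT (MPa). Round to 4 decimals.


delta_alpha = |34 - 20| = 14 x 10^-6/C
Stress = 3527 * 14e-6 * 87
= 4.2959 MPa

4.2959


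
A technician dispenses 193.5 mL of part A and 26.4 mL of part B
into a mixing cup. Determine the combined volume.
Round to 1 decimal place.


Combined volume = 193.5 + 26.4
= 219.9 mL

219.9


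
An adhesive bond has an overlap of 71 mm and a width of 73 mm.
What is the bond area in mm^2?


Bond area = overlap * width
= 71 * 73
= 5183 mm^2

5183


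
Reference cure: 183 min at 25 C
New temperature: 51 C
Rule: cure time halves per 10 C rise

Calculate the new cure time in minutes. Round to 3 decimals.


factor = 2^((51-25)/10) = 6.0629
t_new = 183 / 6.0629 = 30.184 min

30.184


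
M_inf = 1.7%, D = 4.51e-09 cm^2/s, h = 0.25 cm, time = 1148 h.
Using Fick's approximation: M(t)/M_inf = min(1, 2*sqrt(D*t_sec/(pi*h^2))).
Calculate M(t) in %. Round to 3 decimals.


t = 4132800 s
ratio = min(1, 2*sqrt(4.51e-09*4132800/(pi*0.0625)))
= 0.616205
M(t) = 1.7 * 0.616205 = 1.048%

1.048


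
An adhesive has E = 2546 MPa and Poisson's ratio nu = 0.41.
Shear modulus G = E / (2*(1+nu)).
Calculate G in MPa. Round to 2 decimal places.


G = 2546 / (2*(1+0.41))
= 2546 / 2.82
= 902.84 MPa

902.84


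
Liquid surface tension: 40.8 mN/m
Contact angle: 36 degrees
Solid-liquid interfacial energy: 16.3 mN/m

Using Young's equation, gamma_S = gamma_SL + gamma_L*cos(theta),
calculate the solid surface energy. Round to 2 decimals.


gamma_S = 16.3 + 40.8 * cos(36)
= 49.31 mN/m

49.31


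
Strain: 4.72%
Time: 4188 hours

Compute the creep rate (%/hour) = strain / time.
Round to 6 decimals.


Creep rate = 4.72 / 4188
= 0.001127 %/h

0.001127


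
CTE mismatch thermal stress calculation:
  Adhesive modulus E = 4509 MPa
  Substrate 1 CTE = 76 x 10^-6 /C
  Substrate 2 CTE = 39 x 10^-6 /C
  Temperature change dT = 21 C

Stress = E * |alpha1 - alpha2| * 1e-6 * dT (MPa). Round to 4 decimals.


delta_alpha = |76 - 39| = 37 x 10^-6/C
Stress = 4509 * 37e-6 * 21
= 3.5035 MPa

3.5035


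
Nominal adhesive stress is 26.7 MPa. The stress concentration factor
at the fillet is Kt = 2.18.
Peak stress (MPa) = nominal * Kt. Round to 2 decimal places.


Peak = 26.7 * 2.18 = 58.21 MPa

58.21


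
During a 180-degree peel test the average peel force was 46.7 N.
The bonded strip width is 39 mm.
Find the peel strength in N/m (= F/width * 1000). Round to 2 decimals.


Peel strength = F/width * 1000
= 46.7 / 39 * 1000
= 1197.44 N/m

1197.44


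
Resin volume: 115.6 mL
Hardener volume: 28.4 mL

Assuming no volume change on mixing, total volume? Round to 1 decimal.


V_total = 115.6 + 28.4 = 144.0 mL

144.0


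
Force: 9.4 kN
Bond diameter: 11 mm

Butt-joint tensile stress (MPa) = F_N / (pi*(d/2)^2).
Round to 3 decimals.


F_N = 9.4 * 1000 = 9400.0 N
A = pi*(5.5)^2 = 95.0332 mm^2
stress = 9400.0 / 95.0332 = 98.913 MPa

98.913


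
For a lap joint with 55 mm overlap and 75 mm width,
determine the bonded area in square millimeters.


Area = 55 * 75 = 4125 mm^2

4125


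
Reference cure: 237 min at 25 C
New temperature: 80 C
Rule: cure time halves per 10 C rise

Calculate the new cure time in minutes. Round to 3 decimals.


factor = 2^((80-25)/10) = 45.2548
t_new = 237 / 45.2548 = 5.237 min

5.237


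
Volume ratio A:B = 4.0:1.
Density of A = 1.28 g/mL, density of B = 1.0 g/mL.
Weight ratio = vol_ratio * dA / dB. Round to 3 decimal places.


Wt ratio = 4.0 * 1.28 / 1.0
= 5.120

5.120


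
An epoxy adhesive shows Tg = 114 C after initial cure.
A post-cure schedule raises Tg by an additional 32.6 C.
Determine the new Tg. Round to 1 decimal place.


New Tg = 114 + 32.6
= 146.6 C

146.6


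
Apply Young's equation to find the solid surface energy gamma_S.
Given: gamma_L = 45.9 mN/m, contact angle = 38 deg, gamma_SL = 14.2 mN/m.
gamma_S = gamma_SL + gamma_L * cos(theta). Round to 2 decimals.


theta_rad = 38 * pi/180 = 0.663225
gamma_S = 14.2 + 45.9 * cos(0.663225)
= 50.37 mN/m

50.37


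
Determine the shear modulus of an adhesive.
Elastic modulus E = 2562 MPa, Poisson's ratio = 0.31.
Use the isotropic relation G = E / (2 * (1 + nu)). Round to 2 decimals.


G = 2562 / (2*(1+0.31)) = 2562 / 2.62
= 977.86 MPa

977.86


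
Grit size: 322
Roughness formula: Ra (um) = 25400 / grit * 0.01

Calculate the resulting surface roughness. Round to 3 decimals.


Ra = 25400 / 322 * 0.01
= 0.789 um

0.789


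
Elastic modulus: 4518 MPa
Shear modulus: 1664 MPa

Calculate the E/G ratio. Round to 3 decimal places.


E / G = 4518 / 1664 = 2.715

2.715


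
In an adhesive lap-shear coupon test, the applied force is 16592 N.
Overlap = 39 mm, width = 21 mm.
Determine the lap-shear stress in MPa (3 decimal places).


stress = F / (overlap * width)
= 16592 / (39 * 21)
= 20.259 MPa

20.259


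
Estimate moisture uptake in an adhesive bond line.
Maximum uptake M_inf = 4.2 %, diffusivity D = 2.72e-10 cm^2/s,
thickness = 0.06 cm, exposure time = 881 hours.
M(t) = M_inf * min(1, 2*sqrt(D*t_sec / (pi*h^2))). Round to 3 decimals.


Convert time: 881 h = 3171600 s
ratio = min(1, 2*sqrt(2.72e-10*3171600/(pi*0.06^2)))
= 0.552367
M(t) = 4.2 * 0.552367 = 2.320%

2.320


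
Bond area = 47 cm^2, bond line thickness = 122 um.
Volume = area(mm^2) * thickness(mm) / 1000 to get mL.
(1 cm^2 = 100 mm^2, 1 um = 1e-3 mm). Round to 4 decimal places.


area_mm2 = 47 * 100 = 4700
blt_mm = 122 * 1e-3 = 0.122
vol_mm3 = 4700 * 0.122 = 573.4
vol_mL = 573.4 / 1000 = 0.5734 mL

0.5734


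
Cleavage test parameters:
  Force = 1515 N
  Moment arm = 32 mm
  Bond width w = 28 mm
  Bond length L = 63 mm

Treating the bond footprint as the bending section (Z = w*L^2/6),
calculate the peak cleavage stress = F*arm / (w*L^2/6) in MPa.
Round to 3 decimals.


M = 1515 * 32 = 48480 N*mm
Z = 28 * 63^2 / 6 = 111132 / 6 mm^3
sigma = M / Z = 6 * 48480 / 111132 = 290880 / 111132
= 2.617 MPa

2.617


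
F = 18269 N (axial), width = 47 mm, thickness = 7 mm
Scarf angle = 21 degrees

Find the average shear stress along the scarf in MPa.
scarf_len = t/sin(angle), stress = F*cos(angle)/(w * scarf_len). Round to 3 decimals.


scarf_len = 7/sin(21 deg) = 19.5330
cos(21 deg) = 0.933580
stress = 18269*0.933580/(47*19.5330) = 18.578 MPa

18.578


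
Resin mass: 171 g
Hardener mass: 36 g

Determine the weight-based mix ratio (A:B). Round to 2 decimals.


Ratio = 171 / 36 = 4.75

4.75


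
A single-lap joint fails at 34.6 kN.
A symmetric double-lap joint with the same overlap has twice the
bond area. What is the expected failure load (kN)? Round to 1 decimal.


Double-lap load = 2 * 34.6 = 69.2 kN

69.2


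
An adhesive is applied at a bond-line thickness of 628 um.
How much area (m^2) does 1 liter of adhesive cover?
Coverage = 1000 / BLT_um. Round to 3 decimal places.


Coverage = 1000 / 628 = 1.592 m^2

1.592


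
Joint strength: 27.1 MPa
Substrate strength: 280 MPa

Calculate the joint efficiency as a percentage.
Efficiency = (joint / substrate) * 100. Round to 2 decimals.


Efficiency = (27.1 / 280) * 100 = 9.68%

9.68


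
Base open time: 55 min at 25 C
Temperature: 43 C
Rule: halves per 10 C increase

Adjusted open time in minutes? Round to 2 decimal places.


Acceleration = 2^((43-25)/10) = 3.4822
Open time = 55 / 3.4822 = 15.79 min

15.79


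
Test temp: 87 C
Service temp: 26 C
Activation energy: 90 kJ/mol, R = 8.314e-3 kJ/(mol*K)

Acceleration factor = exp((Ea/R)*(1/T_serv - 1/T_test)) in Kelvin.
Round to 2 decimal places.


AF = exp((90/0.008314)*(1/299.15 - 1/360.15))
= 458.98

458.98


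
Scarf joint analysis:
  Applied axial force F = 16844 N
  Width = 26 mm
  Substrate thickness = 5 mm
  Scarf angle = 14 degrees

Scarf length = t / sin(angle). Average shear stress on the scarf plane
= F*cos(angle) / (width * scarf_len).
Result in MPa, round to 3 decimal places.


Scarf length = 5 / sin(14 deg) = 20.6678 mm
cos(14 deg) = 0.970296
Shear = 16844 * 0.970296 / (26 * 20.6678)
= 30.415 MPa

30.415


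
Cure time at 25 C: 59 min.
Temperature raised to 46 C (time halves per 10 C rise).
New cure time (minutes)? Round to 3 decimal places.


Acceleration factor = 2^(21/10) = 4.2871
New time = 59 / 4.2871 = 13.762 min

13.762


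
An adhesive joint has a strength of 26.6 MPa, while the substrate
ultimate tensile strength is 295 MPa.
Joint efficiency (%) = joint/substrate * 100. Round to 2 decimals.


Efficiency = 26.6 / 295 * 100
= 9.02%

9.02


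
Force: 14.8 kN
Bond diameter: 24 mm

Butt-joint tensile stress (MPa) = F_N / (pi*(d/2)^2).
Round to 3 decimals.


F_N = 14.8 * 1000 = 14800.0 N
A = pi*(12.0)^2 = 452.3893 mm^2
stress = 14800.0 / 452.3893 = 32.715 MPa

32.715


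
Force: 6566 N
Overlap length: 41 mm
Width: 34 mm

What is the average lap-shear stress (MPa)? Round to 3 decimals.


Average shear stress = F / (overlap * width)
= 6566 / (41 * 34)
= 4.710 MPa

4.710


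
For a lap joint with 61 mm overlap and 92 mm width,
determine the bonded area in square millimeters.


Area = 61 * 92 = 5612 mm^2

5612


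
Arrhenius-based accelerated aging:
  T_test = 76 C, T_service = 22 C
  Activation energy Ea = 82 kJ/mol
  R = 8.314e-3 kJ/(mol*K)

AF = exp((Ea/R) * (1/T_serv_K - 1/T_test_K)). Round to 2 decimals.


T_test_K = 349.15, T_serv_K = 295.15
AF = exp((82/8.314e-3) * (1/295.15 - 1/349.15))
= 175.61

175.61


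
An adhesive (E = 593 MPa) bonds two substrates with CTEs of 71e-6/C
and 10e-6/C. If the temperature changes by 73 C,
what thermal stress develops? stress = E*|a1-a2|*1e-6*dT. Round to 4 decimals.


Stress = 593 * |71 - 10| * 1e-6 * 73
= 2.6406 MPa

2.6406


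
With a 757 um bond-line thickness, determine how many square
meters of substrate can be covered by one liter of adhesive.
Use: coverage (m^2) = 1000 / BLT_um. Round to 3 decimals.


Coverage = 1000 / 757 = 1.321 m^2

1.321


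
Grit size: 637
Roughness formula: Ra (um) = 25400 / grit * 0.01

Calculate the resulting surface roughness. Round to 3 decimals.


Ra = 25400 / 637 * 0.01
= 0.399 um

0.399


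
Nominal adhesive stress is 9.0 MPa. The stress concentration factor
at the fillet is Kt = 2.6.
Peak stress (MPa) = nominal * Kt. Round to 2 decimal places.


Peak = 9.0 * 2.6 = 23.40 MPa

23.40


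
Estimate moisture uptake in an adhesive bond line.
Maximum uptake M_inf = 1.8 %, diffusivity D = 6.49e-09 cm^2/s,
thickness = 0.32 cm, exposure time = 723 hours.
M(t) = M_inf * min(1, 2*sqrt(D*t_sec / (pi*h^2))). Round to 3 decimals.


Convert time: 723 h = 2602800 s
ratio = min(1, 2*sqrt(6.49e-09*2602800/(pi*0.32^2)))
= 0.458298
M(t) = 1.8 * 0.458298 = 0.825%

0.825


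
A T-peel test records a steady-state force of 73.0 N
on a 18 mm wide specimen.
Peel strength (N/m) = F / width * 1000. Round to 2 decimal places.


Peel strength = 73.0 / 18 * 1000
= 4055.56 N/m

4055.56


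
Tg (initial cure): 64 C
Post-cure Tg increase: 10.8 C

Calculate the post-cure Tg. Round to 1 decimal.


Post-cure Tg = 64 + 10.8 = 74.8 C

74.8


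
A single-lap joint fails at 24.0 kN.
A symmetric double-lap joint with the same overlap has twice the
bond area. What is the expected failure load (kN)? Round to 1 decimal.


Double-lap load = 2 * 24.0 = 48.0 kN

48.0


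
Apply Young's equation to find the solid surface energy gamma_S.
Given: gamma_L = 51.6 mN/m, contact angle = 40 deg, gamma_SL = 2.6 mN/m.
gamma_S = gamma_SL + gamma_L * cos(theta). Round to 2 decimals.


theta_rad = 40 * pi/180 = 0.698132
gamma_S = 2.6 + 51.6 * cos(0.698132)
= 42.13 mN/m

42.13


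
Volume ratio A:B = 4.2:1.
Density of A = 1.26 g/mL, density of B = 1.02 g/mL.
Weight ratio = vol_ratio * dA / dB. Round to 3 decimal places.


Wt ratio = 4.2 * 1.26 / 1.02
= 5.188

5.188


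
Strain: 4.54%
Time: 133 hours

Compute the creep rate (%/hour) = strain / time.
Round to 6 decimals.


Creep rate = 4.54 / 133
= 0.034135 %/h

0.034135


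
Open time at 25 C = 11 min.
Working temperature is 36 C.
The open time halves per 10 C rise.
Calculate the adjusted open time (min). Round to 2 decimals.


factor = 2^((36 - 25) / 10) = 2.1435
ot = 11 / 2.1435 = 5.13 min

5.13


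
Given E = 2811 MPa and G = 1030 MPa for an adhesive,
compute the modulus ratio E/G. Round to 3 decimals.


E/G ratio = 2811 / 1030 = 2.729

2.729


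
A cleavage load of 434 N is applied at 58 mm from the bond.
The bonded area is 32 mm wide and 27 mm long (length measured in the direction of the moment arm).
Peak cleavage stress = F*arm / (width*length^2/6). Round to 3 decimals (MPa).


Moment = 434 * 58 = 25172 N*mm
Section modulus = 32 * 729 / 6 = 23328 / 6 mm^3
Stress = 25172 / (23328 / 6) = 151032 / 23328
= 6.474 MPa

6.474


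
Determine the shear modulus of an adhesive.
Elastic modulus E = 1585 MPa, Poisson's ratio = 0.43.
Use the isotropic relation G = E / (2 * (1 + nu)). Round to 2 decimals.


G = 1585 / (2*(1+0.43)) = 1585 / 2.86
= 554.20 MPa

554.20


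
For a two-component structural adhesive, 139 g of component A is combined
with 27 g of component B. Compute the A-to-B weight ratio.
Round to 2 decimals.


Weight ratio A:B = 139 / 27
= 5.15

5.15


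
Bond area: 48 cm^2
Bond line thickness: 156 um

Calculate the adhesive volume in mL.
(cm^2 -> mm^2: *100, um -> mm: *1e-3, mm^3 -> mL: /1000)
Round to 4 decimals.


V = 48*100 * 156*1e-3 / 1000
= 0.7488 mL

0.7488


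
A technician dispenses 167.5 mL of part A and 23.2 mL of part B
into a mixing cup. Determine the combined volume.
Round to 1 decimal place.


Combined volume = 167.5 + 23.2
= 190.7 mL

190.7


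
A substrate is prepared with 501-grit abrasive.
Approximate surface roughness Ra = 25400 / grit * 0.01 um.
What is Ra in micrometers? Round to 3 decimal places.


Ra = 25400 / 501 * 0.01 = 0.507 um

0.507


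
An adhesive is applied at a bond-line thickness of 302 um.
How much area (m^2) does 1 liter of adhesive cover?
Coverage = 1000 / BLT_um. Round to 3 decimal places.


Coverage = 1000 / 302 = 3.311 m^2

3.311


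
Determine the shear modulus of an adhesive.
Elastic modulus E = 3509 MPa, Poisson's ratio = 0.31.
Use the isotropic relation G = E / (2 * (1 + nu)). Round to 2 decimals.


G = 3509 / (2*(1+0.31)) = 3509 / 2.62
= 1339.31 MPa

1339.31


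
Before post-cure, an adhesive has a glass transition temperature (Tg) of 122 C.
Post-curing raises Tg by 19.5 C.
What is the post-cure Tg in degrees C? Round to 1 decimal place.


Tg_post = Tg_base + delta_Tg
= 122 + 19.5
= 141.5 C

141.5


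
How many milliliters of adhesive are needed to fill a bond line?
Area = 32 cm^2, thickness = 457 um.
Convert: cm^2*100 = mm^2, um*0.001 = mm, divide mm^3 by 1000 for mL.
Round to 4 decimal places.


= (32 * 100) * (457 * 0.001) / 1000
= 1.4624 mL

1.4624


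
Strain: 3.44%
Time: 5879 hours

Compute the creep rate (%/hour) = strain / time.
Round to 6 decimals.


Creep rate = 3.44 / 5879
= 0.000585 %/h

0.000585


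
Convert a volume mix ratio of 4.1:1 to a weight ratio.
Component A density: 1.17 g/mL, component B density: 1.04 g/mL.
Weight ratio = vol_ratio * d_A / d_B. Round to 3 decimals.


= 4.1 * 1.17 / 1.04 = 4.613

4.613


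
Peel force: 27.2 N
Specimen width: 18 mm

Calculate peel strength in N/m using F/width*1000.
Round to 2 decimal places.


Peel strength = 27.2 / 18 * 1000 = 1511.11 N/m

1511.11


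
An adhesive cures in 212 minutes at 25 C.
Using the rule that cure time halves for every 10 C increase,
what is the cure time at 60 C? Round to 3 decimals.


Factor = 2^((60 - 25) / 10) = 11.3137
Cure time = 212 / 11.3137
= 18.738 minutes

18.738


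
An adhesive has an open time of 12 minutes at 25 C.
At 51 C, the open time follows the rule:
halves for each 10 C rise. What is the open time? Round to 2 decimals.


Factor = 2^((51-25)/10) = 6.0629
Open time = 12 / 6.0629 = 1.98 min

1.98


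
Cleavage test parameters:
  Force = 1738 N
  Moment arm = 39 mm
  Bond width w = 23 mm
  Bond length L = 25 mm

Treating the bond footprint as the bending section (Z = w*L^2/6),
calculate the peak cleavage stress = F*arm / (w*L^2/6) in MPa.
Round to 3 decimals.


M = 1738 * 39 = 67782 N*mm
Z = 23 * 25^2 / 6 = 14375 / 6 mm^3
sigma = M / Z = 6 * 67782 / 14375 = 406692 / 14375
= 28.292 MPa

28.292


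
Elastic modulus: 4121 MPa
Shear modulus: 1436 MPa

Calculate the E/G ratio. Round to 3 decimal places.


E / G = 4121 / 1436 = 2.870

2.870


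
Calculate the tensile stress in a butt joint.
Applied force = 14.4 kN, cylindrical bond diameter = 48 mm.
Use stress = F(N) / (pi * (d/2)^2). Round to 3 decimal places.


A = pi * 24.0^2 = 1809.5574 mm^2
sigma = 14400.0 / 1809.5574 = 7.958 MPa

7.958


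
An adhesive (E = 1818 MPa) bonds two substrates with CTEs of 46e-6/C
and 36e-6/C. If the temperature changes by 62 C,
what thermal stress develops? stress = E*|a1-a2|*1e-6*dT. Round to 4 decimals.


Stress = 1818 * |46 - 36| * 1e-6 * 62
= 1.1272 MPa

1.1272


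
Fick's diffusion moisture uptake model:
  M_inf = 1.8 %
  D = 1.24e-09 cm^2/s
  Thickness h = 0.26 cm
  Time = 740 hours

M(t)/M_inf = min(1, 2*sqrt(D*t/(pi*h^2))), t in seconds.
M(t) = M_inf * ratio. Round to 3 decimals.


t_sec = 740 * 3600 = 2664000
ratio = 2*sqrt(1.24e-09*2664000/(pi*0.26^2))
= min(1, 0.249436)
= 0.249436
M(t) = 1.8 * 0.249436 = 0.449 %

0.449


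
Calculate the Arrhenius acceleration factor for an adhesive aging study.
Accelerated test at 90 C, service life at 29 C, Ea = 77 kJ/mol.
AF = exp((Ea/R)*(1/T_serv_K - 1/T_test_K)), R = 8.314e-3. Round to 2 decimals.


T_test = 363.15 K, T_serv = 302.15 K
Ea/R = 77 / 0.008314 = 9261.49
AF = exp(9261.49 * (1/302.15 - 1/363.15))
= 172.22

172.22


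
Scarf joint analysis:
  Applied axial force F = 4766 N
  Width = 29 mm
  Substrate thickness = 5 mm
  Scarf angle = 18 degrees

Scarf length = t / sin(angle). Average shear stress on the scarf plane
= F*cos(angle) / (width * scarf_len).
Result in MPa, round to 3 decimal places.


Scarf length = 5 / sin(18 deg) = 16.1803 mm
cos(18 deg) = 0.951057
Shear = 4766 * 0.951057 / (29 * 16.1803)
= 9.660 MPa

9.660


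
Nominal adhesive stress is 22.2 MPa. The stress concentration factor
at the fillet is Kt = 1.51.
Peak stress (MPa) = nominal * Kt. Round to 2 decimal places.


Peak = 22.2 * 1.51 = 33.52 MPa

33.52


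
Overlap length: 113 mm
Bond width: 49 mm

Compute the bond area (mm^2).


Bond area = 113 * 49 = 5537 mm^2

5537


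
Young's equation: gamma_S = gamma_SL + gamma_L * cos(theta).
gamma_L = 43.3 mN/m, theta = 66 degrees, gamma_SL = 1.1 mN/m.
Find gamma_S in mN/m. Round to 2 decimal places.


cos(66 deg) = 0.406737
gamma_S = 1.1 + 43.3 * 0.406737
= 18.71 mN/m

18.71


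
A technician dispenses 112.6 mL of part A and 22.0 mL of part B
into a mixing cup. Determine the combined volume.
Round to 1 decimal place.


Combined volume = 112.6 + 22.0
= 134.6 mL

134.6


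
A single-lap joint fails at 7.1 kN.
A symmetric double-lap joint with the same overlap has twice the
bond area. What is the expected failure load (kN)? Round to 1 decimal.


Double-lap load = 2 * 7.1 = 14.2 kN

14.2


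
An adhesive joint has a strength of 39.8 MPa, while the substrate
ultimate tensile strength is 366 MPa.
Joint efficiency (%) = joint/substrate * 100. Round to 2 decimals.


Efficiency = 39.8 / 366 * 100
= 10.87%

10.87


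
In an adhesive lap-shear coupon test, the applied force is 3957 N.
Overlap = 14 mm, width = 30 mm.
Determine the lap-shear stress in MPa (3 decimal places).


stress = F / (overlap * width)
= 3957 / (14 * 30)
= 9.421 MPa

9.421


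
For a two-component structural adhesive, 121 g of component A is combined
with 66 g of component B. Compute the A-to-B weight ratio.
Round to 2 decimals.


Weight ratio A:B = 121 / 66
= 1.83

1.83


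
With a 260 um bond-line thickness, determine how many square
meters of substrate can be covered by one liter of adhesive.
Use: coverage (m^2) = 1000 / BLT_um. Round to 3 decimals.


Coverage = 1000 / 260 = 3.846 m^2

3.846


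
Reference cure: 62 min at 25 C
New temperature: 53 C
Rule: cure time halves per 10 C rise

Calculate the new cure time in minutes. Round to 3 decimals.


factor = 2^((53-25)/10) = 6.9644
t_new = 62 / 6.9644 = 8.902 min

8.902


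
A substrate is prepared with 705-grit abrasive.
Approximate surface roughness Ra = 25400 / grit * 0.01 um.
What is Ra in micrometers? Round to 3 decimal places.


Ra = 25400 / 705 * 0.01 = 0.360 um

0.360


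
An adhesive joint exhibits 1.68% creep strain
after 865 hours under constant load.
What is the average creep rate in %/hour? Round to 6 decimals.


Creep rate = strain / time
= 1.68 / 865
= 0.001942 %/h

0.001942


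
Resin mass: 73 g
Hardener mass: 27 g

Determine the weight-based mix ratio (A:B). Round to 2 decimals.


Ratio = 73 / 27 = 2.70

2.70


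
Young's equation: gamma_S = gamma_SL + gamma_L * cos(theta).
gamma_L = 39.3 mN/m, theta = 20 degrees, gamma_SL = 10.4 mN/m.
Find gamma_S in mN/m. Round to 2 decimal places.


cos(20 deg) = 0.939693
gamma_S = 10.4 + 39.3 * 0.939693
= 47.33 mN/m

47.33


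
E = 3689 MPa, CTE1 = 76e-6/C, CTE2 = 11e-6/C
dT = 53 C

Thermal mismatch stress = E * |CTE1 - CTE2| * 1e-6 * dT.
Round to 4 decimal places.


= 3689 * 65e-6 * 53
= 12.7086 MPa

12.7086


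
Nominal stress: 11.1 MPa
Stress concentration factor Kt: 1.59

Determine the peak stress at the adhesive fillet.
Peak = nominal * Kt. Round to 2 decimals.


Peak stress = 11.1 * 1.59
= 17.65 MPa

17.65


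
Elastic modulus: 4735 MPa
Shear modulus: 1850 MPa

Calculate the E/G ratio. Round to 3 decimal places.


E / G = 4735 / 1850 = 2.559

2.559


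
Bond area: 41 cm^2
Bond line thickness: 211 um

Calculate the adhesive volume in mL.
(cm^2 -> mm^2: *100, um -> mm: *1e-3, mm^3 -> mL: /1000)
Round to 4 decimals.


V = 41*100 * 211*1e-3 / 1000
= 0.8651 mL

0.8651


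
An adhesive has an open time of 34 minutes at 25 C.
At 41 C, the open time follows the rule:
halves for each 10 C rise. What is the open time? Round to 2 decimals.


Factor = 2^((41-25)/10) = 3.0314
Open time = 34 / 3.0314 = 11.22 min

11.22


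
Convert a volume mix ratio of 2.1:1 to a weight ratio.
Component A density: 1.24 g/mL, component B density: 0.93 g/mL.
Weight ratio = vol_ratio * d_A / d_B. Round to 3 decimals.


= 2.1 * 1.24 / 0.93 = 2.800

2.800


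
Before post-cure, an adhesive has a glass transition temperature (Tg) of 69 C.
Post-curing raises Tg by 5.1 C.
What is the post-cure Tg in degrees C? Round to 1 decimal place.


Tg_post = Tg_base + delta_Tg
= 69 + 5.1
= 74.1 C

74.1


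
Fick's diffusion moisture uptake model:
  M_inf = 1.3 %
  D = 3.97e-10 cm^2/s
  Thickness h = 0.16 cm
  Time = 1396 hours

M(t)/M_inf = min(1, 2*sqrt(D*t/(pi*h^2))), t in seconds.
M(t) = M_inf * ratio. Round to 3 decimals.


t_sec = 1396 * 3600 = 5025600
ratio = 2*sqrt(3.97e-10*5025600/(pi*0.16^2))
= min(1, 0.315010)
= 0.315010
M(t) = 1.3 * 0.315010 = 0.410 %

0.410


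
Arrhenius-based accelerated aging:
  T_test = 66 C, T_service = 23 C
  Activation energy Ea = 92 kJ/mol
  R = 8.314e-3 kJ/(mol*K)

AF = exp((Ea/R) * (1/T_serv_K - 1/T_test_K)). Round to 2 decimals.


T_test_K = 339.15, T_serv_K = 296.15
AF = exp((92/8.314e-3) * (1/296.15 - 1/339.15))
= 114.14

114.14


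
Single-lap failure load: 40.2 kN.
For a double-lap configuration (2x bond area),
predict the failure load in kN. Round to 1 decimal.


Failure load = 40.2 * 2 = 80.4 kN

80.4


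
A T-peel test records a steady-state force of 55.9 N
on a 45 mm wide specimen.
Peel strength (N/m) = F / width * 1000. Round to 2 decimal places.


Peel strength = 55.9 / 45 * 1000
= 1242.22 N/m

1242.22


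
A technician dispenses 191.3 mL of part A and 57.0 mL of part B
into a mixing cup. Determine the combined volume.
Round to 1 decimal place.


Combined volume = 191.3 + 57.0
= 248.3 mL

248.3


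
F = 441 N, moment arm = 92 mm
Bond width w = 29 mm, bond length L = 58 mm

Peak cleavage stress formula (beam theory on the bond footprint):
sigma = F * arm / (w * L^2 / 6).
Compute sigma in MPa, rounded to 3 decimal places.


sigma = (441 * 92) / (29 * 3364 / 6)
= 40572 * 6 / 97556
= 243432 / 97556
= 2.495 MPa

2.495


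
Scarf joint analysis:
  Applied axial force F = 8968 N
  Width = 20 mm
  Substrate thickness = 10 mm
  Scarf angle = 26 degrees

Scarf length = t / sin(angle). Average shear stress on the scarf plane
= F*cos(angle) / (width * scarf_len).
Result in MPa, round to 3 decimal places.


Scarf length = 10 / sin(26 deg) = 22.8117 mm
cos(26 deg) = 0.898794
Shear = 8968 * 0.898794 / (20 * 22.8117)
= 17.667 MPa

17.667


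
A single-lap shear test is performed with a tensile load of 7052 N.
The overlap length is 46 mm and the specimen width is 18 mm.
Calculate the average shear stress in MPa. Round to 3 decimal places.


Shear stress = F / (overlap * width)
= 7052 / (46 * 18)
= 7052 / 828
= 8.517 MPa

8.517


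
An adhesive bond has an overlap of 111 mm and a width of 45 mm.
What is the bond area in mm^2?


Bond area = overlap * width
= 111 * 45
= 4995 mm^2

4995


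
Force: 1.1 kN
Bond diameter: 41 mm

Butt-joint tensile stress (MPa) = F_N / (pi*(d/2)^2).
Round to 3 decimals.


F_N = 1.1 * 1000 = 1100.0 N
A = pi*(20.5)^2 = 1320.2543 mm^2
stress = 1100.0 / 1320.2543 = 0.833 MPa

0.833


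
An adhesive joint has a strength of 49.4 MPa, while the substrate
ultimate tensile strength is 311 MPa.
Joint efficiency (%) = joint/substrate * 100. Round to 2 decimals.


Efficiency = 49.4 / 311 * 100
= 15.88%

15.88


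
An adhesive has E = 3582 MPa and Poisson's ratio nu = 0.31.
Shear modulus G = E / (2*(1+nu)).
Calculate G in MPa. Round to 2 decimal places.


G = 3582 / (2*(1+0.31))
= 3582 / 2.62
= 1367.18 MPa

1367.18


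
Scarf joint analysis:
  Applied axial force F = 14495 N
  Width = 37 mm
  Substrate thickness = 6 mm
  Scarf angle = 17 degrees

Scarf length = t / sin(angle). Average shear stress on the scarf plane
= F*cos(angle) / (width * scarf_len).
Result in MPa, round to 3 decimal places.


Scarf length = 6 / sin(17 deg) = 20.5218 mm
cos(17 deg) = 0.956305
Shear = 14495 * 0.956305 / (37 * 20.5218)
= 18.256 MPa

18.256


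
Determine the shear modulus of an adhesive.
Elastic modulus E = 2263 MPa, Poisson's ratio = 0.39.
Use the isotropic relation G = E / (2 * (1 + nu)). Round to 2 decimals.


G = 2263 / (2*(1+0.39)) = 2263 / 2.78
= 814.03 MPa

814.03


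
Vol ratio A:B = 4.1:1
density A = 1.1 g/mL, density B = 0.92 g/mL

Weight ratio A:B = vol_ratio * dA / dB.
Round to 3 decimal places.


Weight ratio = 4.1 * 1.1 / 0.92
= 4.902

4.902


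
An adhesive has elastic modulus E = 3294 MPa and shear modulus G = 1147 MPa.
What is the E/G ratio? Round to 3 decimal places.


E/G = 3294 / 1147 = 2.872

2.872


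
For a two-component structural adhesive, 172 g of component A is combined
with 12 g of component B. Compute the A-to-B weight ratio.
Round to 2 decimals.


Weight ratio A:B = 172 / 12
= 14.33

14.33
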